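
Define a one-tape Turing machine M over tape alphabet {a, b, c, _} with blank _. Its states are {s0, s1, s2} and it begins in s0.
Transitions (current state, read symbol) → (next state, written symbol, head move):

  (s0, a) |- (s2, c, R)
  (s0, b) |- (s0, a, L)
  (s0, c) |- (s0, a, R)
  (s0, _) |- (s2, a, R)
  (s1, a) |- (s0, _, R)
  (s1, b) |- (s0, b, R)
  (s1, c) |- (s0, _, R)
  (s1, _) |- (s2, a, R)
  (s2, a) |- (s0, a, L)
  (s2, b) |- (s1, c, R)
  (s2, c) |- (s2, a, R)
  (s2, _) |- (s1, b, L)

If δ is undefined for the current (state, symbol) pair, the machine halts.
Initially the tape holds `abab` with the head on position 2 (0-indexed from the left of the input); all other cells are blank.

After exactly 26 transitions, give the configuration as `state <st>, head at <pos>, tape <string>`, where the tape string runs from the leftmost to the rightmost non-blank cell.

state=s0 head=2 tape=ab[a]b____   (s0,a)→(s2,c,R)
state=s2 head=3 tape=abc[b]____   (s2,b)→(s1,c,R)
state=s1 head=4 tape=abcc[_]___   (s1,_)→(s2,a,R)
state=s2 head=5 tape=abcca[_]__   (s2,_)→(s1,b,L)
state=s1 head=4 tape=abcc[a]b__   (s1,a)→(s0,_,R)
state=s0 head=5 tape=abcc_[b]__   (s0,b)→(s0,a,L)
state=s0 head=4 tape=abcc[_]a__   (s0,_)→(s2,a,R)
state=s2 head=5 tape=abcca[a]__   (s2,a)→(s0,a,L)
state=s0 head=4 tape=abcc[a]a__   (s0,a)→(s2,c,R)
state=s2 head=5 tape=abccc[a]__   (s2,a)→(s0,a,L)
state=s0 head=4 tape=abcc[c]a__   (s0,c)→(s0,a,R)
state=s0 head=5 tape=abcca[a]__   (s0,a)→(s2,c,R)
state=s2 head=6 tape=abccac[_]_   (s2,_)→(s1,b,L)
state=s1 head=5 tape=abcca[c]b_   (s1,c)→(s0,_,R)
state=s0 head=6 tape=abcca_[b]_   (s0,b)→(s0,a,L)
state=s0 head=5 tape=abcca[_]a_   (s0,_)→(s2,a,R)
state=s2 head=6 tape=abccaa[a]_   (s2,a)→(s0,a,L)
state=s0 head=5 tape=abcca[a]a_   (s0,a)→(s2,c,R)
state=s2 head=6 tape=abccac[a]_   (s2,a)→(s0,a,L)
state=s0 head=5 tape=abcca[c]a_   (s0,c)→(s0,a,R)
state=s0 head=6 tape=abccaa[a]_   (s0,a)→(s2,c,R)
state=s2 head=7 tape=abccaac[_]   (s2,_)→(s1,b,L)
state=s1 head=6 tape=abccaa[c]b   (s1,c)→(s0,_,R)
state=s0 head=7 tape=abccaa_[b]   (s0,b)→(s0,a,L)
state=s0 head=6 tape=abccaa[_]a   (s0,_)→(s2,a,R)
state=s2 head=7 tape=abccaaa[a]   (s2,a)→(s0,a,L)
state=s0 head=6 tape=abccaa[a]a
After 26 steps: state s0, head at 6, tape abccaaaa.

state s0, head at 6, tape abccaaaa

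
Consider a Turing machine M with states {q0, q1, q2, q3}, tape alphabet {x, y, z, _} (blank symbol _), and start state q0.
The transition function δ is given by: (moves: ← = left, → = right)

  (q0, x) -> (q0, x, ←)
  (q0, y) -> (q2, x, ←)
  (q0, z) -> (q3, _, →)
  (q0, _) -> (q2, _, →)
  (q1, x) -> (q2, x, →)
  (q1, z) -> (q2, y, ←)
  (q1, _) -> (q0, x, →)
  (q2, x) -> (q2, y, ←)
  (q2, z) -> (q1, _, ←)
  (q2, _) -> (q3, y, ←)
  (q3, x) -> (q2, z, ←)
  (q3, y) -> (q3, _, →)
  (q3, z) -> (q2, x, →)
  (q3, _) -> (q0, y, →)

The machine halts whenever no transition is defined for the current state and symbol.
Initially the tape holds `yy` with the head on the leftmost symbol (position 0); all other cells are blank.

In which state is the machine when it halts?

state=q0 head=0 tape=__[y]y   (q0,y)→(q2,x,←)
state=q2 head=-1 tape=_[_]xy   (q2,_)→(q3,y,←)
state=q3 head=-2 tape=[_]yxy   (q3,_)→(q0,y,→)
state=q0 head=-1 tape=y[y]xy   (q0,y)→(q2,x,←)
state=q2 head=-2 tape=[y]xxy
No transition is defined for (q2, y); M halts in state q2.

q2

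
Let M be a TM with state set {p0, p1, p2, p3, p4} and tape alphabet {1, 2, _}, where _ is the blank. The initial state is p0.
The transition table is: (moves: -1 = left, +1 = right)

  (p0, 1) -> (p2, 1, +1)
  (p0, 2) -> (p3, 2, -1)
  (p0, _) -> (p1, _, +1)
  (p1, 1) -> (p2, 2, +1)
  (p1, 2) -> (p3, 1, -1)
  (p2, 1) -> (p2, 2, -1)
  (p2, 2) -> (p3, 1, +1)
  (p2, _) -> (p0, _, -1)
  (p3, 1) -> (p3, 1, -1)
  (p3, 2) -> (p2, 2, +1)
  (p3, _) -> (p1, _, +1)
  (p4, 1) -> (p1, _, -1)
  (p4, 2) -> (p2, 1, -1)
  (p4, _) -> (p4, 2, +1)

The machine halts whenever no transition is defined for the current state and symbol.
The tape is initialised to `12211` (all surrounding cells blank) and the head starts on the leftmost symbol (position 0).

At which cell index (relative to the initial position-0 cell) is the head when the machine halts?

state=p0 head=0 tape=_[1]2211__   (p0,1)→(p2,1,+1)
state=p2 head=1 tape=_1[2]211__   (p2,2)→(p3,1,+1)
state=p3 head=2 tape=_11[2]11__   (p3,2)→(p2,2,+1)
state=p2 head=3 tape=_112[1]1__   (p2,1)→(p2,2,-1)
state=p2 head=2 tape=_11[2]21__   (p2,2)→(p3,1,+1)
state=p3 head=3 tape=_111[2]1__   (p3,2)→(p2,2,+1)
state=p2 head=4 tape=_1112[1]__   (p2,1)→(p2,2,-1)
state=p2 head=3 tape=_111[2]2__   (p2,2)→(p3,1,+1)
state=p3 head=4 tape=_1111[2]__   (p3,2)→(p2,2,+1)
state=p2 head=5 tape=_11112[_]_   (p2,_)→(p0,_,-1)
state=p0 head=4 tape=_1111[2]__   (p0,2)→(p3,2,-1)
state=p3 head=3 tape=_111[1]2__   (p3,1)→(p3,1,-1)
state=p3 head=2 tape=_11[1]12__   (p3,1)→(p3,1,-1)
state=p3 head=1 tape=_1[1]112__   (p3,1)→(p3,1,-1)
state=p3 head=0 tape=_[1]1112__   (p3,1)→(p3,1,-1)
state=p3 head=-1 tape=[_]11112__   (p3,_)→(p1,_,+1)
state=p1 head=0 tape=_[1]1112__   (p1,1)→(p2,2,+1)
state=p2 head=1 tape=_2[1]112__   (p2,1)→(p2,2,-1)
state=p2 head=0 tape=_[2]2112__   (p2,2)→(p3,1,+1)
state=p3 head=1 tape=_1[2]112__   (p3,2)→(p2,2,+1)
state=p2 head=2 tape=_12[1]12__   (p2,1)→(p2,2,-1)
state=p2 head=1 tape=_1[2]212__   (p2,2)→(p3,1,+1)
state=p3 head=2 tape=_11[2]12__   (p3,2)→(p2,2,+1)
state=p2 head=3 tape=_112[1]2__   (p2,1)→(p2,2,-1)
state=p2 head=2 tape=_11[2]22__   (p2,2)→(p3,1,+1)
state=p3 head=3 tape=_111[2]2__   (p3,2)→(p2,2,+1)
state=p2 head=4 tape=_1112[2]__   (p2,2)→(p3,1,+1)
state=p3 head=5 tape=_11121[_]_   (p3,_)→(p1,_,+1)
state=p1 head=6 tape=_11121_[_]
At halt the head is at cell 6.

6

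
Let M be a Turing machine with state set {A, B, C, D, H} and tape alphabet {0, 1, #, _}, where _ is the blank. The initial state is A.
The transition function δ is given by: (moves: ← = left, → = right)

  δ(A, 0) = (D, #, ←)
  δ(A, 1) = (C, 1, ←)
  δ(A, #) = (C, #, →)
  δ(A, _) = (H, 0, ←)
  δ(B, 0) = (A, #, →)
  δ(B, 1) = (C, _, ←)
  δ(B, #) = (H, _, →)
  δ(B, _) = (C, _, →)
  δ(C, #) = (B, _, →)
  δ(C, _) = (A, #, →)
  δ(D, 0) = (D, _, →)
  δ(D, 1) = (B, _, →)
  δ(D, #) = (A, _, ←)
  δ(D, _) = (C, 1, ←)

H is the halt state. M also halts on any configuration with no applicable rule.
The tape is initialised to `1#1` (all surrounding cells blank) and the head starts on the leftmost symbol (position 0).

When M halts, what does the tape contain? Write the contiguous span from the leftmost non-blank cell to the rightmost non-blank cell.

A | _[1]#1   read 1 → write 1, move ←, go to C
C | [_]1#1   read _ → write #, move →, go to A
A | #[1]#1   read 1 → write 1, move ←, go to C
C | [#]1#1   read # → write _, move →, go to B
B | _[1]#1   read 1 → write _, move ←, go to C
C | [_]_#1   read _ → write #, move →, go to A
A | #[_]#1   read _ → write 0, move ←, go to H
H | [#]0#1
The non-blank tape span at halt is #0#1.

#0#1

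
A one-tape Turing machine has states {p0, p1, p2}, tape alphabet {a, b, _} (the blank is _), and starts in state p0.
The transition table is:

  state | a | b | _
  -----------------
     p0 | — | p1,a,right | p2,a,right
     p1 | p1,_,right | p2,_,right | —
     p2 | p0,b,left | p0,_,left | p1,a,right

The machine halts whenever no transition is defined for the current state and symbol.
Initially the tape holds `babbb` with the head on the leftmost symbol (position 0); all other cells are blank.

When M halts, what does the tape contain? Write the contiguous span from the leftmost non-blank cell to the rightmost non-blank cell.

state=p0 head=0 tape=[b]abbb__   (p0,b)→(p1,a,right)
state=p1 head=1 tape=a[a]bbb__   (p1,a)→(p1,_,right)
state=p1 head=2 tape=a_[b]bb__   (p1,b)→(p2,_,right)
state=p2 head=3 tape=a__[b]b__   (p2,b)→(p0,_,left)
state=p0 head=2 tape=a_[_]_b__   (p0,_)→(p2,a,right)
state=p2 head=3 tape=a_a[_]b__   (p2,_)→(p1,a,right)
state=p1 head=4 tape=a_aa[b]__   (p1,b)→(p2,_,right)
state=p2 head=5 tape=a_aa_[_]_   (p2,_)→(p1,a,right)
state=p1 head=6 tape=a_aa_a[_]
The non-blank tape span at halt is a_aa_a.

a_aa_a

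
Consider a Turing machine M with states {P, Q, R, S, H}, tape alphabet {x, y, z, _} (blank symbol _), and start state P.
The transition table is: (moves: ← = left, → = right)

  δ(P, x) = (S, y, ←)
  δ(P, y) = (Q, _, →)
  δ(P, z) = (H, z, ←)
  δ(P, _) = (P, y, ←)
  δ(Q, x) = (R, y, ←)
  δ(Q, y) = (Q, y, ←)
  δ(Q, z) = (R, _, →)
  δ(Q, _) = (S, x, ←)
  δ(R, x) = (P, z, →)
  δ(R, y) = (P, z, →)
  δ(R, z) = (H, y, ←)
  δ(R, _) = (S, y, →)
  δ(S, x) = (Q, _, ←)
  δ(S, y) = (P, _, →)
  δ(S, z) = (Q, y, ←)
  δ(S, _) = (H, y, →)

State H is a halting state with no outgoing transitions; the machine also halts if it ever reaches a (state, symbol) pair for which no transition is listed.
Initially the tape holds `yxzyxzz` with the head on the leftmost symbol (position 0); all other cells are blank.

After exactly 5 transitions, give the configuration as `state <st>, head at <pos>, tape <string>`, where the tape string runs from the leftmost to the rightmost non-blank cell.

state=P head=0 tape=[y]xzyxzz   (P,y)→(Q,_,→)
state=Q head=1 tape=_[x]zyxzz   (Q,x)→(R,y,←)
state=R head=0 tape=[_]yzyxzz   (R,_)→(S,y,→)
state=S head=1 tape=y[y]zyxzz   (S,y)→(P,_,→)
state=P head=2 tape=y_[z]yxzz   (P,z)→(H,z,←)
state=H head=1 tape=y[_]zyxzz
After 5 steps: state H, head at 1, tape y_zyxzz.

state H, head at 1, tape y_zyxzz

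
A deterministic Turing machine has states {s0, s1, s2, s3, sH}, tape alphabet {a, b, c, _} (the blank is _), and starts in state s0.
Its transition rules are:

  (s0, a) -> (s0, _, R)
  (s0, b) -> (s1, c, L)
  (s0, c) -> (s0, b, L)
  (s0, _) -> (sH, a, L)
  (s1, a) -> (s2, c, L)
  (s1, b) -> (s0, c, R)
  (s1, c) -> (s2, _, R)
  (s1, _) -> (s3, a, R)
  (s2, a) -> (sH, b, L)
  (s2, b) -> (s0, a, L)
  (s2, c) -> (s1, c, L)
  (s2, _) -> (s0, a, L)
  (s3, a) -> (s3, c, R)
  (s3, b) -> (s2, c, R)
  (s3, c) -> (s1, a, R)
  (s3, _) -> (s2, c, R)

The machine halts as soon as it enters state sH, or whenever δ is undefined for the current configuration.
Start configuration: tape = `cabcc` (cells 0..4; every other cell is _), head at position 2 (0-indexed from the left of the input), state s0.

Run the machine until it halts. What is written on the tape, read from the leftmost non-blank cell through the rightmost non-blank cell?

aaaaaaabc

s0 | _ca[b]cc___   read b → write c, move L, go to s1
s1 | _c[a]ccc___   read a → write c, move L, go to s2
s2 | _[c]cccc___   read c → write c, move L, go to s1
s1 | [_]ccccc___   read _ → write a, move R, go to s3
s3 | a[c]cccc___   read c → write a, move R, go to s1
s1 | aa[c]ccc___   read c → write _, move R, go to s2
s2 | aa_[c]cc___   read c → write c, move L, go to s1
s1 | aa[_]ccc___   read _ → write a, move R, go to s3
s3 | aaa[c]cc___   read c → write a, move R, go to s1
s1 | aaaa[c]c___   read c → write _, move R, go to s2
s2 | aaaa_[c]___   read c → write c, move L, go to s1
s1 | aaaa[_]c___   read _ → write a, move R, go to s3
s3 | aaaaa[c]___   read c → write a, move R, go to s1
s1 | aaaaaa[_]__   read _ → write a, move R, go to s3
s3 | aaaaaaa[_]_   read _ → write c, move R, go to s2
s2 | aaaaaaac[_]   read _ → write a, move L, go to s0
s0 | aaaaaaa[c]a   read c → write b, move L, go to s0
s0 | aaaaaa[a]ba   read a → write _, move R, go to s0
s0 | aaaaaa_[b]a   read b → write c, move L, go to s1
s1 | aaaaaa[_]ca   read _ → write a, move R, go to s3
s3 | aaaaaaa[c]a   read c → write a, move R, go to s1
s1 | aaaaaaaa[a]   read a → write c, move L, go to s2
s2 | aaaaaaa[a]c   read a → write b, move L, go to sH
sH | aaaaaa[a]bc
The non-blank tape span at halt is aaaaaaabc.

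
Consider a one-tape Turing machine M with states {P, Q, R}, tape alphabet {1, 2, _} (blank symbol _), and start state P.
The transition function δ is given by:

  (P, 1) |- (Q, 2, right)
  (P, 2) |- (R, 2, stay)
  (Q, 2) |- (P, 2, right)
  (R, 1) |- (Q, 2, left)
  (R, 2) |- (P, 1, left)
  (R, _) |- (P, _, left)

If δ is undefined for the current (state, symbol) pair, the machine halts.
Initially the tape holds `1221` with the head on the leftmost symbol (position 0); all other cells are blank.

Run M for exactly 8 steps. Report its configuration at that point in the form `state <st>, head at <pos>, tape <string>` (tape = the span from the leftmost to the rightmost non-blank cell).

state P, head at -1, tape 1111

P | _[1]221   read 1 → write 2, move right, go to Q
Q | _2[2]21   read 2 → write 2, move right, go to P
P | _22[2]1   read 2 → write 2, move stay, go to R
R | _22[2]1   read 2 → write 1, move left, go to P
P | _2[2]11   read 2 → write 2, move stay, go to R
R | _2[2]11   read 2 → write 1, move left, go to P
P | _[2]111   read 2 → write 2, move stay, go to R
R | _[2]111   read 2 → write 1, move left, go to P
P | [_]1111
After 8 steps: state P, head at -1, tape 1111.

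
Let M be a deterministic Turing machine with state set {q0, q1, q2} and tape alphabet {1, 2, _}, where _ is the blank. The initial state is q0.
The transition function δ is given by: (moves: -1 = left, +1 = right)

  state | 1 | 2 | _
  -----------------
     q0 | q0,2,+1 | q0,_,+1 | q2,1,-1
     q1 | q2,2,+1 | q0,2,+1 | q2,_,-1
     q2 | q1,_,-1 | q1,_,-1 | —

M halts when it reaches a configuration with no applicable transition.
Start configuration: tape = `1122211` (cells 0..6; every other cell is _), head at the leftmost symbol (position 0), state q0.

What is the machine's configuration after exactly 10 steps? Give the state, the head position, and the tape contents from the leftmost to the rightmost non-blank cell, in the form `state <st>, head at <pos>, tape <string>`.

state q0, head at 6, tape 22___2_1

state=q0 head=0 tape=[1]122211_   (q0,1)→(q0,2,+1)
state=q0 head=1 tape=2[1]22211_   (q0,1)→(q0,2,+1)
state=q0 head=2 tape=22[2]2211_   (q0,2)→(q0,_,+1)
state=q0 head=3 tape=22_[2]211_   (q0,2)→(q0,_,+1)
state=q0 head=4 tape=22__[2]11_   (q0,2)→(q0,_,+1)
state=q0 head=5 tape=22___[1]1_   (q0,1)→(q0,2,+1)
state=q0 head=6 tape=22___2[1]_   (q0,1)→(q0,2,+1)
state=q0 head=7 tape=22___22[_]   (q0,_)→(q2,1,-1)
state=q2 head=6 tape=22___2[2]1   (q2,2)→(q1,_,-1)
state=q1 head=5 tape=22___[2]_1   (q1,2)→(q0,2,+1)
state=q0 head=6 tape=22___2[_]1
After 10 steps: state q0, head at 6, tape 22___2_1.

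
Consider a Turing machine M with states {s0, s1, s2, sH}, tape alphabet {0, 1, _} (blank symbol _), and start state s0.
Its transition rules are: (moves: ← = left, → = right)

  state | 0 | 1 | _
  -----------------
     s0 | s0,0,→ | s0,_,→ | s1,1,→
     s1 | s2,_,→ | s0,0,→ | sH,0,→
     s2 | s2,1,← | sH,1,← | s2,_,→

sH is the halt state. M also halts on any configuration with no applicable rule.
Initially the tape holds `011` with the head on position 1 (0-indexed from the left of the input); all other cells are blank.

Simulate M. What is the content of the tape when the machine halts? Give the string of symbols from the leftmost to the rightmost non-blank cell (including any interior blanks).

0__10

state=s0 head=1 tape=0[1]1___   (s0,1)→(s0,_,→)
state=s0 head=2 tape=0_[1]___   (s0,1)→(s0,_,→)
state=s0 head=3 tape=0__[_]__   (s0,_)→(s1,1,→)
state=s1 head=4 tape=0__1[_]_   (s1,_)→(sH,0,→)
state=sH head=5 tape=0__10[_]
The non-blank tape span at halt is 0__10.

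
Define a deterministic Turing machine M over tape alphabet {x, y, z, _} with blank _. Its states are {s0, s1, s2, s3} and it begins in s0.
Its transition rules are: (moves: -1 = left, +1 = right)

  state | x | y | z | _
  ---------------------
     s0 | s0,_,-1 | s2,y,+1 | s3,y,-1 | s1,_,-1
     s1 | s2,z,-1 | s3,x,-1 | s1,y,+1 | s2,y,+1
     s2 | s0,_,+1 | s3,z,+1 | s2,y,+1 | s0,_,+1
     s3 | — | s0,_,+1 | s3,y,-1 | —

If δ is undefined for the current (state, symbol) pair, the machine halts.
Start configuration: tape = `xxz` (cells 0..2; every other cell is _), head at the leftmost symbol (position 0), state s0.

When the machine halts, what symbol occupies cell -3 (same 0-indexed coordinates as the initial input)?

y

s0 | ___[x]xz   read x → write _, move -1, go to s0
s0 | __[_]_xz   read _ → write _, move -1, go to s1
s1 | _[_]__xz   read _ → write y, move +1, go to s2
s2 | _y[_]_xz   read _ → write _, move +1, go to s0
s0 | _y_[_]xz   read _ → write _, move -1, go to s1
s1 | _y[_]_xz   read _ → write y, move +1, go to s2
s2 | _yy[_]xz   read _ → write _, move +1, go to s0
s0 | _yy_[x]z   read x → write _, move -1, go to s0
s0 | _yy[_]_z   read _ → write _, move -1, go to s1
s1 | _y[y]__z   read y → write x, move -1, go to s3
s3 | _[y]x__z   read y → write _, move +1, go to s0
s0 | __[x]__z   read x → write _, move -1, go to s0
s0 | _[_]___z   read _ → write _, move -1, go to s1
s1 | [_]____z   read _ → write y, move +1, go to s2
s2 | y[_]___z   read _ → write _, move +1, go to s0
s0 | y_[_]__z   read _ → write _, move -1, go to s1
s1 | y[_]___z   read _ → write y, move +1, go to s2
s2 | yy[_]__z   read _ → write _, move +1, go to s0
s0 | yy_[_]_z   read _ → write _, move -1, go to s1
s1 | yy[_]__z   read _ → write y, move +1, go to s2
s2 | yyy[_]_z   read _ → write _, move +1, go to s0
s0 | yyy_[_]z   read _ → write _, move -1, go to s1
s1 | yyy[_]_z   read _ → write y, move +1, go to s2
s2 | yyyy[_]z   read _ → write _, move +1, go to s0
s0 | yyyy_[z]   read z → write y, move -1, go to s3
s3 | yyyy[_]y
Cell -3 holds y when M halts.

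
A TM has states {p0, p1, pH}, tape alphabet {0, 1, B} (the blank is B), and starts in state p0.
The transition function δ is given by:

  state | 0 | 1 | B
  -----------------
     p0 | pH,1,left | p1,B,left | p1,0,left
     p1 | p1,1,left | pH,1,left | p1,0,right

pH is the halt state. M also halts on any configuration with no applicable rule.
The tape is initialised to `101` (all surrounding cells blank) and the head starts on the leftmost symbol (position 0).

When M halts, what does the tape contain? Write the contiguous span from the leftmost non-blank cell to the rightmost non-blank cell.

01111

p0 | BB[1]01   read 1 → write B, move left, go to p1
p1 | B[B]B01   read B → write 0, move right, go to p1
p1 | B0[B]01   read B → write 0, move right, go to p1
p1 | B00[0]1   read 0 → write 1, move left, go to p1
p1 | B0[0]11   read 0 → write 1, move left, go to p1
p1 | B[0]111   read 0 → write 1, move left, go to p1
p1 | [B]1111   read B → write 0, move right, go to p1
p1 | 0[1]111   read 1 → write 1, move left, go to pH
pH | [0]1111
The non-blank tape span at halt is 01111.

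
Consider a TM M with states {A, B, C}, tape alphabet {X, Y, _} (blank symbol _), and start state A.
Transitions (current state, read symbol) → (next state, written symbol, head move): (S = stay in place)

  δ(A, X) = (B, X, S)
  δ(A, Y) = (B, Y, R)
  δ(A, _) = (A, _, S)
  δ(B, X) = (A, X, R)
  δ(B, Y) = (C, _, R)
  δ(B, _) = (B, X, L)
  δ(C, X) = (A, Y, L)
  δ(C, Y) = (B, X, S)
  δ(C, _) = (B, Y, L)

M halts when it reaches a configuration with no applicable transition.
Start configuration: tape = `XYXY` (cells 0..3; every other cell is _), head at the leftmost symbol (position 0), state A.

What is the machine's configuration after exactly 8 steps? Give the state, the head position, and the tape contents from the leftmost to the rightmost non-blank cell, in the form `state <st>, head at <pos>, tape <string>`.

state A, head at 3, tape XYX_Y

state=A head=0 tape=[X]YXY_   (A,X)→(B,X,S)
state=B head=0 tape=[X]YXY_   (B,X)→(A,X,R)
state=A head=1 tape=X[Y]XY_   (A,Y)→(B,Y,R)
state=B head=2 tape=XY[X]Y_   (B,X)→(A,X,R)
state=A head=3 tape=XYX[Y]_   (A,Y)→(B,Y,R)
state=B head=4 tape=XYXY[_]   (B,_)→(B,X,L)
state=B head=3 tape=XYX[Y]X   (B,Y)→(C,_,R)
state=C head=4 tape=XYX_[X]   (C,X)→(A,Y,L)
state=A head=3 tape=XYX[_]Y
After 8 steps: state A, head at 3, tape XYX_Y.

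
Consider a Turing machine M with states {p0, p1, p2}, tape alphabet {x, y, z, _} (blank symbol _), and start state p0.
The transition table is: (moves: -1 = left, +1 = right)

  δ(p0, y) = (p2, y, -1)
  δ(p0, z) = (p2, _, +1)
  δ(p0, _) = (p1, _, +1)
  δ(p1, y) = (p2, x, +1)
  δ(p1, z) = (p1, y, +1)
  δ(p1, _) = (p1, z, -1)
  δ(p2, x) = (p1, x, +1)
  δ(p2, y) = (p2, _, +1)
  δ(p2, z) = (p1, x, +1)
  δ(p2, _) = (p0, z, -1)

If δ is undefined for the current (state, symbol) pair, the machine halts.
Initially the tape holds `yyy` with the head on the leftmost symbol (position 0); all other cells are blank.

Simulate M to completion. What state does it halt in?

p0 | __[y]yy___   read y → write y, move -1, go to p2
p2 | _[_]yyy___   read _ → write z, move -1, go to p0
p0 | [_]zyyy___   read _ → write _, move +1, go to p1
p1 | _[z]yyy___   read z → write y, move +1, go to p1
p1 | _y[y]yy___   read y → write x, move +1, go to p2
p2 | _yx[y]y___   read y → write _, move +1, go to p2
p2 | _yx_[y]___   read y → write _, move +1, go to p2
p2 | _yx__[_]__   read _ → write z, move -1, go to p0
p0 | _yx_[_]z__   read _ → write _, move +1, go to p1
p1 | _yx__[z]__   read z → write y, move +1, go to p1
p1 | _yx__y[_]_   read _ → write z, move -1, go to p1
p1 | _yx__[y]z_   read y → write x, move +1, go to p2
p2 | _yx__x[z]_   read z → write x, move +1, go to p1
p1 | _yx__xx[_]   read _ → write z, move -1, go to p1
p1 | _yx__x[x]z
No transition is defined for (p1, x); M halts in state p1.

p1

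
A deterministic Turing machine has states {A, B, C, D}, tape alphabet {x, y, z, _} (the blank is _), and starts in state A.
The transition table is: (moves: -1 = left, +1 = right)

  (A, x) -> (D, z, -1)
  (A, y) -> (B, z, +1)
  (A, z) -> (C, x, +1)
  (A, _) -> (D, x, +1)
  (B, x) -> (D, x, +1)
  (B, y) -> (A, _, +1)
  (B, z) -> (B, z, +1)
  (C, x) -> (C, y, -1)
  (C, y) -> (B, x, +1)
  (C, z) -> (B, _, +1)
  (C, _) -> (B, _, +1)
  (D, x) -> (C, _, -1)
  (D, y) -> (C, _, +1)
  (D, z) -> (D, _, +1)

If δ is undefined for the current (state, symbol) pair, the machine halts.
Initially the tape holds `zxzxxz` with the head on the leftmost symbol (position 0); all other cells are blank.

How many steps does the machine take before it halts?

14

state=A head=0 tape=_[z]xzxxz_   (A,z)→(C,x,+1)
state=C head=1 tape=_x[x]zxxz_   (C,x)→(C,y,-1)
state=C head=0 tape=_[x]yzxxz_   (C,x)→(C,y,-1)
state=C head=-1 tape=[_]yyzxxz_   (C,_)→(B,_,+1)
state=B head=0 tape=_[y]yzxxz_   (B,y)→(A,_,+1)
state=A head=1 tape=__[y]zxxz_   (A,y)→(B,z,+1)
state=B head=2 tape=__z[z]xxz_   (B,z)→(B,z,+1)
state=B head=3 tape=__zz[x]xz_   (B,x)→(D,x,+1)
state=D head=4 tape=__zzx[x]z_   (D,x)→(C,_,-1)
state=C head=3 tape=__zz[x]_z_   (C,x)→(C,y,-1)
state=C head=2 tape=__z[z]y_z_   (C,z)→(B,_,+1)
state=B head=3 tape=__z_[y]_z_   (B,y)→(A,_,+1)
state=A head=4 tape=__z__[_]z_   (A,_)→(D,x,+1)
state=D head=5 tape=__z__x[z]_   (D,z)→(D,_,+1)
state=D head=6 tape=__z__x_[_]
M halts after 14 transitions.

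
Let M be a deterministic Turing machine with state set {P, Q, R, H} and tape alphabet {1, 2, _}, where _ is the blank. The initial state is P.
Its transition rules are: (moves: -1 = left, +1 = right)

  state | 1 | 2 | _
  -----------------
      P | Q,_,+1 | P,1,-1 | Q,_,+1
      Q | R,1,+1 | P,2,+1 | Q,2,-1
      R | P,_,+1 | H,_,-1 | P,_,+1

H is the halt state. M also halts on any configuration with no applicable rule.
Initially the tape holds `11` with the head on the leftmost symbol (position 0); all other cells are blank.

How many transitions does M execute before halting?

9

state=P head=0 tape=[1]1___   (P,1)→(Q,_,+1)
state=Q head=1 tape=_[1]___   (Q,1)→(R,1,+1)
state=R head=2 tape=_1[_]__   (R,_)→(P,_,+1)
state=P head=3 tape=_1_[_]_   (P,_)→(Q,_,+1)
state=Q head=4 tape=_1__[_]   (Q,_)→(Q,2,-1)
state=Q head=3 tape=_1_[_]2   (Q,_)→(Q,2,-1)
state=Q head=2 tape=_1[_]22   (Q,_)→(Q,2,-1)
state=Q head=1 tape=_[1]222   (Q,1)→(R,1,+1)
state=R head=2 tape=_1[2]22   (R,2)→(H,_,-1)
state=H head=1 tape=_[1]_22
M halts after 9 transitions.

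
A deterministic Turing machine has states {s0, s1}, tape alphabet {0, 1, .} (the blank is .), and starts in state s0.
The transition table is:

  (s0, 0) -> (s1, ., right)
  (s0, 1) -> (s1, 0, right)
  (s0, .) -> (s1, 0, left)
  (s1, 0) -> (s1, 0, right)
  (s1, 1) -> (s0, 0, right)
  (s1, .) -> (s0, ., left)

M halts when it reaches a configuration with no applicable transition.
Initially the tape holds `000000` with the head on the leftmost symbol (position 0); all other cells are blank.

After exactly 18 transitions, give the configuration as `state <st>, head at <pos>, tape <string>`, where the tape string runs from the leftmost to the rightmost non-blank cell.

state s1, head at 6, tape 00000

state=s0 head=0 tape=[0]00000.   (s0,0)→(s1,.,right)
state=s1 head=1 tape=.[0]0000.   (s1,0)→(s1,0,right)
state=s1 head=2 tape=.0[0]000.   (s1,0)→(s1,0,right)
state=s1 head=3 tape=.00[0]00.   (s1,0)→(s1,0,right)
state=s1 head=4 tape=.000[0]0.   (s1,0)→(s1,0,right)
state=s1 head=5 tape=.0000[0].   (s1,0)→(s1,0,right)
state=s1 head=6 tape=.00000[.]   (s1,.)→(s0,.,left)
state=s0 head=5 tape=.0000[0].   (s0,0)→(s1,.,right)
state=s1 head=6 tape=.0000.[.]   (s1,.)→(s0,.,left)
state=s0 head=5 tape=.0000[.].   (s0,.)→(s1,0,left)
state=s1 head=4 tape=.000[0]0.   (s1,0)→(s1,0,right)
state=s1 head=5 tape=.0000[0].   (s1,0)→(s1,0,right)
state=s1 head=6 tape=.00000[.]   (s1,.)→(s0,.,left)
state=s0 head=5 tape=.0000[0].   (s0,0)→(s1,.,right)
state=s1 head=6 tape=.0000.[.]   (s1,.)→(s0,.,left)
state=s0 head=5 tape=.0000[.].   (s0,.)→(s1,0,left)
state=s1 head=4 tape=.000[0]0.   (s1,0)→(s1,0,right)
state=s1 head=5 tape=.0000[0].   (s1,0)→(s1,0,right)
state=s1 head=6 tape=.00000[.]
After 18 steps: state s1, head at 6, tape 00000.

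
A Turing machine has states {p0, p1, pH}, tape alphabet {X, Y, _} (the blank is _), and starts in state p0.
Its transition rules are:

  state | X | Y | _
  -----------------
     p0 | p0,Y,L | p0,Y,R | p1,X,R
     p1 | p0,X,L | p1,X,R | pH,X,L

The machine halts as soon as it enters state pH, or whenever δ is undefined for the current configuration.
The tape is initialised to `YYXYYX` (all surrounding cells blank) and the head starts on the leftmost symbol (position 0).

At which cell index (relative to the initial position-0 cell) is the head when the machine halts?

6

state=p0 head=0 tape=[Y]YXYYX__   (p0,Y)→(p0,Y,R)
state=p0 head=1 tape=Y[Y]XYYX__   (p0,Y)→(p0,Y,R)
state=p0 head=2 tape=YY[X]YYX__   (p0,X)→(p0,Y,L)
state=p0 head=1 tape=Y[Y]YYYX__   (p0,Y)→(p0,Y,R)
state=p0 head=2 tape=YY[Y]YYX__   (p0,Y)→(p0,Y,R)
state=p0 head=3 tape=YYY[Y]YX__   (p0,Y)→(p0,Y,R)
state=p0 head=4 tape=YYYY[Y]X__   (p0,Y)→(p0,Y,R)
state=p0 head=5 tape=YYYYY[X]__   (p0,X)→(p0,Y,L)
state=p0 head=4 tape=YYYY[Y]Y__   (p0,Y)→(p0,Y,R)
state=p0 head=5 tape=YYYYY[Y]__   (p0,Y)→(p0,Y,R)
state=p0 head=6 tape=YYYYYY[_]_   (p0,_)→(p1,X,R)
state=p1 head=7 tape=YYYYYYX[_]   (p1,_)→(pH,X,L)
state=pH head=6 tape=YYYYYY[X]X
At halt the head is at cell 6.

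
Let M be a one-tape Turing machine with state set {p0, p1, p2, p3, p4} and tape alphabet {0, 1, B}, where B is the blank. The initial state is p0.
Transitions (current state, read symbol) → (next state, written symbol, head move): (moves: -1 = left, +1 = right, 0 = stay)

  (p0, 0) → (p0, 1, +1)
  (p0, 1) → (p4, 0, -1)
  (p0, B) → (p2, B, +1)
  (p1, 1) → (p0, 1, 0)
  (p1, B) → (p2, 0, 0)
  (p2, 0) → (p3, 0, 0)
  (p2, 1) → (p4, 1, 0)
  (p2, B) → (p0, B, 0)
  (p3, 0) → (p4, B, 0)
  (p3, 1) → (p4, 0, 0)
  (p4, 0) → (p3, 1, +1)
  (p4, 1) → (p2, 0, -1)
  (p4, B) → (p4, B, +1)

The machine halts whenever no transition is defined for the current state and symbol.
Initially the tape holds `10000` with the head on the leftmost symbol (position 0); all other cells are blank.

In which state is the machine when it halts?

state=p0 head=0 tape=B[1]0000B   (p0,1)→(p4,0,-1)
state=p4 head=-1 tape=[B]00000B   (p4,B)→(p4,B,+1)
state=p4 head=0 tape=B[0]0000B   (p4,0)→(p3,1,+1)
state=p3 head=1 tape=B1[0]000B   (p3,0)→(p4,B,0)
state=p4 head=1 tape=B1[B]000B   (p4,B)→(p4,B,+1)
state=p4 head=2 tape=B1B[0]00B   (p4,0)→(p3,1,+1)
state=p3 head=3 tape=B1B1[0]0B   (p3,0)→(p4,B,0)
state=p4 head=3 tape=B1B1[B]0B   (p4,B)→(p4,B,+1)
state=p4 head=4 tape=B1B1B[0]B   (p4,0)→(p3,1,+1)
state=p3 head=5 tape=B1B1B1[B]
No transition is defined for (p3, B); M halts in state p3.

p3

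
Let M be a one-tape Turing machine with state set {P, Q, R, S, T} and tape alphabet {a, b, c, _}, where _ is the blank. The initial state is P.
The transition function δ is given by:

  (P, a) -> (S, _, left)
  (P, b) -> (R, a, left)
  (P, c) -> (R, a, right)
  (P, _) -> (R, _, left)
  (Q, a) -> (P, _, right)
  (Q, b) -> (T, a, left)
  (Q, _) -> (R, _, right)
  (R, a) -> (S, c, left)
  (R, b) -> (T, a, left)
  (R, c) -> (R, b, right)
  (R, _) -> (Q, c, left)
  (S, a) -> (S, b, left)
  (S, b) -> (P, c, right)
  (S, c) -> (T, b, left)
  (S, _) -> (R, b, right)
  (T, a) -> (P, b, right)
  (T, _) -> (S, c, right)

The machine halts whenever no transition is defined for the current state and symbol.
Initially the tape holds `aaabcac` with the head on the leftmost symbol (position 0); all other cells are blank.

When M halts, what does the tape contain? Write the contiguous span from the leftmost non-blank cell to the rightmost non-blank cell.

state=P head=0 tape=___[a]aabcac   (P,a)→(S,_,left)
state=S head=-1 tape=__[_]_aabcac   (S,_)→(R,b,right)
state=R head=0 tape=__b[_]aabcac   (R,_)→(Q,c,left)
state=Q head=-1 tape=__[b]caabcac   (Q,b)→(T,a,left)
state=T head=-2 tape=_[_]acaabcac   (T,_)→(S,c,right)
state=S head=-1 tape=_c[a]caabcac   (S,a)→(S,b,left)
state=S head=-2 tape=_[c]bcaabcac   (S,c)→(T,b,left)
state=T head=-3 tape=[_]bbcaabcac   (T,_)→(S,c,right)
state=S head=-2 tape=c[b]bcaabcac   (S,b)→(P,c,right)
state=P head=-1 tape=cc[b]caabcac   (P,b)→(R,a,left)
state=R head=-2 tape=c[c]acaabcac   (R,c)→(R,b,right)
state=R head=-1 tape=cb[a]caabcac   (R,a)→(S,c,left)
state=S head=-2 tape=c[b]ccaabcac   (S,b)→(P,c,right)
state=P head=-1 tape=cc[c]caabcac   (P,c)→(R,a,right)
state=R head=0 tape=cca[c]aabcac   (R,c)→(R,b,right)
state=R head=1 tape=ccab[a]abcac   (R,a)→(S,c,left)
state=S head=0 tape=cca[b]cabcac   (S,b)→(P,c,right)
state=P head=1 tape=ccac[c]abcac   (P,c)→(R,a,right)
state=R head=2 tape=ccaca[a]bcac   (R,a)→(S,c,left)
state=S head=1 tape=ccac[a]cbcac   (S,a)→(S,b,left)
state=S head=0 tape=cca[c]bcbcac   (S,c)→(T,b,left)
state=T head=-1 tape=cc[a]bbcbcac   (T,a)→(P,b,right)
state=P head=0 tape=ccb[b]bcbcac   (P,b)→(R,a,left)
state=R head=-1 tape=cc[b]abcbcac   (R,b)→(T,a,left)
state=T head=-2 tape=c[c]aabcbcac
The non-blank tape span at halt is ccaabcbcac.

ccaabcbcac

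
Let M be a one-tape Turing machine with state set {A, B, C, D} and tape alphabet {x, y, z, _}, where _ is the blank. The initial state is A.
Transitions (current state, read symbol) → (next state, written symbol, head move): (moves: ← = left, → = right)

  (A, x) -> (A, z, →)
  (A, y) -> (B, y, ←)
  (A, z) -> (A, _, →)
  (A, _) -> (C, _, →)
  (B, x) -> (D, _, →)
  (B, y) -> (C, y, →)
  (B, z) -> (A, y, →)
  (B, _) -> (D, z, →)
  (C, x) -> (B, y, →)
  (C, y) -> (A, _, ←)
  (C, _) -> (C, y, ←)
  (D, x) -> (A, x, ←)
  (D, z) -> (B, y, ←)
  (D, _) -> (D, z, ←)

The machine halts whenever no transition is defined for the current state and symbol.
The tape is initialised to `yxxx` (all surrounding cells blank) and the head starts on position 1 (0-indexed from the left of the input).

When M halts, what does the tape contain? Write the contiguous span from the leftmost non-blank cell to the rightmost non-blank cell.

yzzzyy

state=A head=1 tape=y[x]xx__   (A,x)→(A,z,→)
state=A head=2 tape=yz[x]x__   (A,x)→(A,z,→)
state=A head=3 tape=yzz[x]__   (A,x)→(A,z,→)
state=A head=4 tape=yzzz[_]_   (A,_)→(C,_,→)
state=C head=5 tape=yzzz_[_]   (C,_)→(C,y,←)
state=C head=4 tape=yzzz[_]y   (C,_)→(C,y,←)
state=C head=3 tape=yzz[z]yy
The non-blank tape span at halt is yzzzyy.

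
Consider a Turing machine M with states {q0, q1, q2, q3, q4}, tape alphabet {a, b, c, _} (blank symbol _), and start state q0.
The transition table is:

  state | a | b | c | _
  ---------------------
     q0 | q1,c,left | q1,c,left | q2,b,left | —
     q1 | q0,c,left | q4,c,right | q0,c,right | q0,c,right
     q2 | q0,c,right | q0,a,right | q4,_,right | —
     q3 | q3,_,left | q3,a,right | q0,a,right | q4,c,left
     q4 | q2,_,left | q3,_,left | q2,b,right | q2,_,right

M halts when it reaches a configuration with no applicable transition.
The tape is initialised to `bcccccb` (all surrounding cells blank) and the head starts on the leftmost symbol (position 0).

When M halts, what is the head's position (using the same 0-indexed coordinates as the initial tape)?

state=q0 head=0 tape=__[b]cccccb_   (q0,b)→(q1,c,left)
state=q1 head=-1 tape=_[_]ccccccb_   (q1,_)→(q0,c,right)
state=q0 head=0 tape=_c[c]cccccb_   (q0,c)→(q2,b,left)
state=q2 head=-1 tape=_[c]bcccccb_   (q2,c)→(q4,_,right)
state=q4 head=0 tape=__[b]cccccb_   (q4,b)→(q3,_,left)
state=q3 head=-1 tape=_[_]_cccccb_   (q3,_)→(q4,c,left)
state=q4 head=-2 tape=[_]c_cccccb_   (q4,_)→(q2,_,right)
state=q2 head=-1 tape=_[c]_cccccb_   (q2,c)→(q4,_,right)
state=q4 head=0 tape=__[_]cccccb_   (q4,_)→(q2,_,right)
state=q2 head=1 tape=___[c]ccccb_   (q2,c)→(q4,_,right)
state=q4 head=2 tape=____[c]cccb_   (q4,c)→(q2,b,right)
state=q2 head=3 tape=____b[c]ccb_   (q2,c)→(q4,_,right)
state=q4 head=4 tape=____b_[c]cb_   (q4,c)→(q2,b,right)
state=q2 head=5 tape=____b_b[c]b_   (q2,c)→(q4,_,right)
state=q4 head=6 tape=____b_b_[b]_   (q4,b)→(q3,_,left)
state=q3 head=5 tape=____b_b[_]__   (q3,_)→(q4,c,left)
state=q4 head=4 tape=____b_[b]c__   (q4,b)→(q3,_,left)
state=q3 head=3 tape=____b[_]_c__   (q3,_)→(q4,c,left)
state=q4 head=2 tape=____[b]c_c__   (q4,b)→(q3,_,left)
state=q3 head=1 tape=___[_]_c_c__   (q3,_)→(q4,c,left)
state=q4 head=0 tape=__[_]c_c_c__   (q4,_)→(q2,_,right)
state=q2 head=1 tape=___[c]_c_c__   (q2,c)→(q4,_,right)
state=q4 head=2 tape=____[_]c_c__   (q4,_)→(q2,_,right)
state=q2 head=3 tape=_____[c]_c__   (q2,c)→(q4,_,right)
state=q4 head=4 tape=______[_]c__   (q4,_)→(q2,_,right)
state=q2 head=5 tape=_______[c]__   (q2,c)→(q4,_,right)
state=q4 head=6 tape=________[_]_   (q4,_)→(q2,_,right)
state=q2 head=7 tape=_________[_]
At halt the head is at cell 7.

7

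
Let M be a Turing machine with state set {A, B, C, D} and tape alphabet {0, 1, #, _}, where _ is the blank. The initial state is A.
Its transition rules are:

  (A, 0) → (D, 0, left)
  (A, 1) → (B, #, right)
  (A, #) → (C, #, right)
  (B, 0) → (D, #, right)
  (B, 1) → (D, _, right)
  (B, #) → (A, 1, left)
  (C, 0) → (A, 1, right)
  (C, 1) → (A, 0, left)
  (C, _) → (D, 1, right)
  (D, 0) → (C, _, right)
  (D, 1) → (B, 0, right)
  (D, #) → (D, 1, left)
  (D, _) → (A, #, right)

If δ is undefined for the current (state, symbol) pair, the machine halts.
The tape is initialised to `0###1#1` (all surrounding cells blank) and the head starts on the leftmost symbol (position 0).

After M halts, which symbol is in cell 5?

state=A head=0 tape=___[0]###1#1_   (A,0)→(D,0,left)
state=D head=-1 tape=__[_]0###1#1_   (D,_)→(A,#,right)
state=A head=0 tape=__#[0]###1#1_   (A,0)→(D,0,left)
state=D head=-1 tape=__[#]0###1#1_   (D,#)→(D,1,left)
state=D head=-2 tape=_[_]10###1#1_   (D,_)→(A,#,right)
state=A head=-1 tape=_#[1]0###1#1_   (A,1)→(B,#,right)
state=B head=0 tape=_##[0]###1#1_   (B,0)→(D,#,right)
state=D head=1 tape=_###[#]##1#1_   (D,#)→(D,1,left)
state=D head=0 tape=_##[#]1##1#1_   (D,#)→(D,1,left)
state=D head=-1 tape=_#[#]11##1#1_   (D,#)→(D,1,left)
state=D head=-2 tape=_[#]111##1#1_   (D,#)→(D,1,left)
state=D head=-3 tape=[_]1111##1#1_   (D,_)→(A,#,right)
state=A head=-2 tape=#[1]111##1#1_   (A,1)→(B,#,right)
state=B head=-1 tape=##[1]11##1#1_   (B,1)→(D,_,right)
state=D head=0 tape=##_[1]1##1#1_   (D,1)→(B,0,right)
state=B head=1 tape=##_0[1]##1#1_   (B,1)→(D,_,right)
state=D head=2 tape=##_0_[#]#1#1_   (D,#)→(D,1,left)
state=D head=1 tape=##_0[_]1#1#1_   (D,_)→(A,#,right)
state=A head=2 tape=##_0#[1]#1#1_   (A,1)→(B,#,right)
state=B head=3 tape=##_0##[#]1#1_   (B,#)→(A,1,left)
state=A head=2 tape=##_0#[#]11#1_   (A,#)→(C,#,right)
state=C head=3 tape=##_0##[1]1#1_   (C,1)→(A,0,left)
state=A head=2 tape=##_0#[#]01#1_   (A,#)→(C,#,right)
state=C head=3 tape=##_0##[0]1#1_   (C,0)→(A,1,right)
state=A head=4 tape=##_0##1[1]#1_   (A,1)→(B,#,right)
state=B head=5 tape=##_0##1#[#]1_   (B,#)→(A,1,left)
state=A head=4 tape=##_0##1[#]11_   (A,#)→(C,#,right)
state=C head=5 tape=##_0##1#[1]1_   (C,1)→(A,0,left)
state=A head=4 tape=##_0##1[#]01_   (A,#)→(C,#,right)
state=C head=5 tape=##_0##1#[0]1_   (C,0)→(A,1,right)
state=A head=6 tape=##_0##1#1[1]_   (A,1)→(B,#,right)
state=B head=7 tape=##_0##1#1#[_]
Cell 5 holds 1 when M halts.

1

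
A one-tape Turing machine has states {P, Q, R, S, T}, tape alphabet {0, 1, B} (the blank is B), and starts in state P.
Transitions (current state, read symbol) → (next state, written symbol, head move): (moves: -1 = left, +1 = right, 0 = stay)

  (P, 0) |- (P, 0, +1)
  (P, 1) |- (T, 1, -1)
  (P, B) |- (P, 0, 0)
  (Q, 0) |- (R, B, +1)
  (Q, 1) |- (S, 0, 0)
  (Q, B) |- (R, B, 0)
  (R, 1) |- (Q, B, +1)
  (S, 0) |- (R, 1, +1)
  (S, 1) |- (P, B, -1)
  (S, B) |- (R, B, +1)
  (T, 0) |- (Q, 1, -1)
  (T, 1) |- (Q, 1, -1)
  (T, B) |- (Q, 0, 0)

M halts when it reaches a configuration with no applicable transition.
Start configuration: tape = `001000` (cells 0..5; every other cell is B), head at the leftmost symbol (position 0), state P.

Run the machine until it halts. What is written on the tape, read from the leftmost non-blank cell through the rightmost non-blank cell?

1000

state=P head=0 tape=[0]01000   (P,0)→(P,0,+1)
state=P head=1 tape=0[0]1000   (P,0)→(P,0,+1)
state=P head=2 tape=00[1]000   (P,1)→(T,1,-1)
state=T head=1 tape=0[0]1000   (T,0)→(Q,1,-1)
state=Q head=0 tape=[0]11000   (Q,0)→(R,B,+1)
state=R head=1 tape=B[1]1000   (R,1)→(Q,B,+1)
state=Q head=2 tape=BB[1]000   (Q,1)→(S,0,0)
state=S head=2 tape=BB[0]000   (S,0)→(R,1,+1)
state=R head=3 tape=BB1[0]00
The non-blank tape span at halt is 1000.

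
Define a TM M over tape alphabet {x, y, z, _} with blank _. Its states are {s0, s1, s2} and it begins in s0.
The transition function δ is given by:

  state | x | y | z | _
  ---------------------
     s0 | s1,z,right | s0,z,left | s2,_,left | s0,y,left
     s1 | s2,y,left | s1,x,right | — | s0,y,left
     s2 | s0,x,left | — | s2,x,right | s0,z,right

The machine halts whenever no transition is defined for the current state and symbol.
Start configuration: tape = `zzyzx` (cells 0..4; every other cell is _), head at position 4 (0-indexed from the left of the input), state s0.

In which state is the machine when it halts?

state=s0 head=4 tape=zzyz[x]_   (s0,x)→(s1,z,right)
state=s1 head=5 tape=zzyzz[_]   (s1,_)→(s0,y,left)
state=s0 head=4 tape=zzyz[z]y   (s0,z)→(s2,_,left)
state=s2 head=3 tape=zzy[z]_y   (s2,z)→(s2,x,right)
state=s2 head=4 tape=zzyx[_]y   (s2,_)→(s0,z,right)
state=s0 head=5 tape=zzyxz[y]   (s0,y)→(s0,z,left)
state=s0 head=4 tape=zzyx[z]z   (s0,z)→(s2,_,left)
state=s2 head=3 tape=zzy[x]_z   (s2,x)→(s0,x,left)
state=s0 head=2 tape=zz[y]x_z   (s0,y)→(s0,z,left)
state=s0 head=1 tape=z[z]zx_z   (s0,z)→(s2,_,left)
state=s2 head=0 tape=[z]_zx_z   (s2,z)→(s2,x,right)
state=s2 head=1 tape=x[_]zx_z   (s2,_)→(s0,z,right)
state=s0 head=2 tape=xz[z]x_z   (s0,z)→(s2,_,left)
state=s2 head=1 tape=x[z]_x_z   (s2,z)→(s2,x,right)
state=s2 head=2 tape=xx[_]x_z   (s2,_)→(s0,z,right)
state=s0 head=3 tape=xxz[x]_z   (s0,x)→(s1,z,right)
state=s1 head=4 tape=xxzz[_]z   (s1,_)→(s0,y,left)
state=s0 head=3 tape=xxz[z]yz   (s0,z)→(s2,_,left)
state=s2 head=2 tape=xx[z]_yz   (s2,z)→(s2,x,right)
state=s2 head=3 tape=xxx[_]yz   (s2,_)→(s0,z,right)
state=s0 head=4 tape=xxxz[y]z   (s0,y)→(s0,z,left)
state=s0 head=3 tape=xxx[z]zz   (s0,z)→(s2,_,left)
state=s2 head=2 tape=xx[x]_zz   (s2,x)→(s0,x,left)
state=s0 head=1 tape=x[x]x_zz   (s0,x)→(s1,z,right)
state=s1 head=2 tape=xz[x]_zz   (s1,x)→(s2,y,left)
state=s2 head=1 tape=x[z]y_zz   (s2,z)→(s2,x,right)
state=s2 head=2 tape=xx[y]_zz
No transition is defined for (s2, y); M halts in state s2.

s2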